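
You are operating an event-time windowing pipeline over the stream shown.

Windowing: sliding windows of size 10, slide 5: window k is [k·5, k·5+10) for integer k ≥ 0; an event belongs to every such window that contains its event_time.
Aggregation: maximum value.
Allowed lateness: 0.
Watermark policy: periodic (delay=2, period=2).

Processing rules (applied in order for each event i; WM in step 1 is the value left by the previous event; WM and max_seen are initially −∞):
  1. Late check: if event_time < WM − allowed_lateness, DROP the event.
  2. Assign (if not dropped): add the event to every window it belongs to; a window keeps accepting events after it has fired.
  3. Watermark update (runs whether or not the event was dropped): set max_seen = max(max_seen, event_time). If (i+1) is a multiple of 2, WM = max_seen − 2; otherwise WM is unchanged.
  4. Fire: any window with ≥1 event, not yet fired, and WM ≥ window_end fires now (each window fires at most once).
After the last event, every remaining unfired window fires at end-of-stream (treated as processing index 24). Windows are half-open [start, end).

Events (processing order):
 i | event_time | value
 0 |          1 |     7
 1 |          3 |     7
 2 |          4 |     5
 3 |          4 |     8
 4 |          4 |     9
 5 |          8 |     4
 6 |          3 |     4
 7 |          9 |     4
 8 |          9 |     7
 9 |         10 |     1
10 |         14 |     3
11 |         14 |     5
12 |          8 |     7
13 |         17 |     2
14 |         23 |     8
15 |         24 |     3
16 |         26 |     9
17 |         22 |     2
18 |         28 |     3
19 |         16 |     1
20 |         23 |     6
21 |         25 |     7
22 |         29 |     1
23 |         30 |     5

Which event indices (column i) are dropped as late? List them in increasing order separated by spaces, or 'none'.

i=0 t=1 v=7: → [0,10); WM=−∞
i=1 t=3 v=7: → [0,10); WM=1
i=2 t=4 v=5: → [0,10); WM=1
i=3 t=4 v=8: → [0,10); WM=2
i=4 t=4 v=9: → [0,10); WM=2
i=5 t=8 v=4: → [5,15),[0,10); WM=6
i=6 t=3 v=4: DROP (t<6-0); WM=6
i=7 t=9 v=4: → [5,15),[0,10); WM=7
i=8 t=9 v=7: → [5,15),[0,10); WM=7
i=9 t=10 v=1: → [10,20),[5,15); WM=8
i=10 t=14 v=3: → [10,20),[5,15); WM=8
i=11 t=14 v=5: → [10,20),[5,15); WM=12; [0,10) fires=9
i=12 t=8 v=7: DROP (t<12-0); WM=12
i=13 t=17 v=2: → [15,25),[10,20); WM=15; [5,15) fires=7
i=14 t=23 v=8: → [20,30),[15,25); WM=15
i=15 t=24 v=3: → [20,30),[15,25); WM=22; [10,20) fires=5
i=16 t=26 v=9: → [25,35),[20,30); WM=22
i=17 t=22 v=2: → [20,30),[15,25); WM=24
i=18 t=28 v=3: → [25,35),[20,30); WM=24
i=19 t=16 v=1: DROP (t<24-0); WM=26; [15,25) fires=8
i=20 t=23 v=6: DROP (t<26-0); WM=26
i=21 t=25 v=7: DROP (t<26-0); WM=26
i=22 t=29 v=1: → [25,35),[20,30); WM=26
i=23 t=30 v=5: → [30,40),[25,35); WM=28

6 12 19 20 21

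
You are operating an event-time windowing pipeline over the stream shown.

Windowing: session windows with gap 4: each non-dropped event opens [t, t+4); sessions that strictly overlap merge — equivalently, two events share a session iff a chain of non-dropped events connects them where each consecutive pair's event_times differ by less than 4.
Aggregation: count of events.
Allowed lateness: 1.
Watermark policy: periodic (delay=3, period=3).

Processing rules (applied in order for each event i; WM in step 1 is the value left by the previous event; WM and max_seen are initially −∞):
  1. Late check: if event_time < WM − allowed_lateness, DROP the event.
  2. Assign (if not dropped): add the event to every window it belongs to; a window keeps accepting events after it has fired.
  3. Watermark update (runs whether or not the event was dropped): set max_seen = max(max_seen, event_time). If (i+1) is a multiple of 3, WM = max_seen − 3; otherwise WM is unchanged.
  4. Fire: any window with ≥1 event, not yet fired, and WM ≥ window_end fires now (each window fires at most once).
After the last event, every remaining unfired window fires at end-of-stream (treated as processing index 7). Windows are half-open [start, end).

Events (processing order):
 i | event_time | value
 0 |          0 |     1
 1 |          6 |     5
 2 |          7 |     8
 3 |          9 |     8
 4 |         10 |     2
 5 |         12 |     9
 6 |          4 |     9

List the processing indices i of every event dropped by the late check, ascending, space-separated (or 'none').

6

i=0 t=0 v=1: → [0,4); WM=−∞
i=1 t=6 v=5: → [6,10); WM=−∞
i=2 t=7 v=8: → [6,11); WM=4
i=3 t=9 v=8: → [6,13); WM=4
i=4 t=10 v=2: → [6,14); WM=4
i=5 t=12 v=9: → [6,16); WM=9
i=6 t=4 v=9: DROP (t<9-1); WM=9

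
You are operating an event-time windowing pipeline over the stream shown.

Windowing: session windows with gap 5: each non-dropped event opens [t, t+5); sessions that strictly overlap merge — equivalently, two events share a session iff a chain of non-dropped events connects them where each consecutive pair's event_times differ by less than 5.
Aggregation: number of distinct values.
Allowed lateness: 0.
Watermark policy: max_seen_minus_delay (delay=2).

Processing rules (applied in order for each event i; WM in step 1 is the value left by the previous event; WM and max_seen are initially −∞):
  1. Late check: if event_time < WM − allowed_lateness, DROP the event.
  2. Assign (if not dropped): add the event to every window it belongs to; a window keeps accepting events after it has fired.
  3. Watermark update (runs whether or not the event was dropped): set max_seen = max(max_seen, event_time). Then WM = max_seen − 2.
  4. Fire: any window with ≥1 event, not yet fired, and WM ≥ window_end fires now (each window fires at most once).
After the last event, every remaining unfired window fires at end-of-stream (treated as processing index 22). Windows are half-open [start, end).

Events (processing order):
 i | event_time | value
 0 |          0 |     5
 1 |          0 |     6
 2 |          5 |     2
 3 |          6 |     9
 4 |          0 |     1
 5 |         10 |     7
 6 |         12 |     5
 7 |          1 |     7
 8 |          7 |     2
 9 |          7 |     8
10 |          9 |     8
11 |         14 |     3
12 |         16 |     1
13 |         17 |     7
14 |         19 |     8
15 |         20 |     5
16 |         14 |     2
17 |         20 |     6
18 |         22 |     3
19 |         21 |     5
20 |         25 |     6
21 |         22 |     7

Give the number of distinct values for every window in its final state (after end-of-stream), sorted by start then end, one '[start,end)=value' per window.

i=0 t=0 v=5: → [0,5); WM=-2
i=1 t=0 v=6: → [0,5); WM=-2
i=2 t=5 v=2: → [5,10); WM=3
i=3 t=6 v=9: → [5,11); WM=4
i=4 t=0 v=1: DROP (t<4-0); WM=4
i=5 t=10 v=7: → [5,15); WM=8
i=6 t=12 v=5: → [5,17); WM=10
i=7 t=1 v=7: DROP (t<10-0); WM=10
i=8 t=7 v=2: DROP (t<10-0); WM=10
i=9 t=7 v=8: DROP (t<10-0); WM=10
i=10 t=9 v=8: DROP (t<10-0); WM=10
i=11 t=14 v=3: → [5,19); WM=12
i=12 t=16 v=1: → [5,21); WM=14
i=13 t=17 v=7: → [5,22); WM=15
i=14 t=19 v=8: → [5,24); WM=17
i=15 t=20 v=5: → [5,25); WM=18
i=16 t=14 v=2: DROP (t<18-0); WM=18
i=17 t=20 v=6: → [5,25); WM=18
i=18 t=22 v=3: → [5,27); WM=20
i=19 t=21 v=5: → [5,27); WM=20
i=20 t=25 v=6: → [5,30); WM=23
i=21 t=22 v=7: DROP (t<23-0); WM=23

[0,5)=2 [5,30)=8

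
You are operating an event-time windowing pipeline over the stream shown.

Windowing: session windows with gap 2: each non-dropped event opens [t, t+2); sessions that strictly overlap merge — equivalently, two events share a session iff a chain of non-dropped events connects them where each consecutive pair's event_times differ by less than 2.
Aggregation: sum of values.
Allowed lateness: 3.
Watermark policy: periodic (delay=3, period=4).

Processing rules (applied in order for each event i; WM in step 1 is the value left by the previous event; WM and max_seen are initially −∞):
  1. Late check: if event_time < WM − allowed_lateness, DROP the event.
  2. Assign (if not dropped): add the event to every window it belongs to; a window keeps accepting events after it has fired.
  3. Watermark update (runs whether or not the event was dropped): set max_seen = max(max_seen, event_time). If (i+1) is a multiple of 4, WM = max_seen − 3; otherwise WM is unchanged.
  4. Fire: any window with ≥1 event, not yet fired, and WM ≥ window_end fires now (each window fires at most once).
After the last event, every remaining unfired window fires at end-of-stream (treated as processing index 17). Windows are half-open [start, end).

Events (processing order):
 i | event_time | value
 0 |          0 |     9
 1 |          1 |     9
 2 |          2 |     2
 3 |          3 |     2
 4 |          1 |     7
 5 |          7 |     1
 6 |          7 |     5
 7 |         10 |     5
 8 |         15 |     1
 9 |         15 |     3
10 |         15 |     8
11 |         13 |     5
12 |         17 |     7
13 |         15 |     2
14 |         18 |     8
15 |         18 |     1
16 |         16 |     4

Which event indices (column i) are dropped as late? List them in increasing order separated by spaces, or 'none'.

none

i=0 t=0 v=9: → [0,2); WM=−∞
i=1 t=1 v=9: → [0,3); WM=−∞
i=2 t=2 v=2: → [0,4); WM=−∞
i=3 t=3 v=2: → [0,5); WM=0
i=4 t=1 v=7: → [0,5); WM=0
i=5 t=7 v=1: → [7,9); WM=0
i=6 t=7 v=5: → [7,9); WM=0
i=7 t=10 v=5: → [10,12); WM=7
i=8 t=15 v=1: → [15,17); WM=7
i=9 t=15 v=3: → [15,17); WM=7
i=10 t=15 v=8: → [15,17); WM=7
i=11 t=13 v=5: → [13,15); WM=12
i=12 t=17 v=7: → [17,19); WM=12
i=13 t=15 v=2: → [15,17); WM=12
i=14 t=18 v=8: → [17,20); WM=12
i=15 t=18 v=1: → [17,20); WM=15
i=16 t=16 v=4: → [15,20); WM=15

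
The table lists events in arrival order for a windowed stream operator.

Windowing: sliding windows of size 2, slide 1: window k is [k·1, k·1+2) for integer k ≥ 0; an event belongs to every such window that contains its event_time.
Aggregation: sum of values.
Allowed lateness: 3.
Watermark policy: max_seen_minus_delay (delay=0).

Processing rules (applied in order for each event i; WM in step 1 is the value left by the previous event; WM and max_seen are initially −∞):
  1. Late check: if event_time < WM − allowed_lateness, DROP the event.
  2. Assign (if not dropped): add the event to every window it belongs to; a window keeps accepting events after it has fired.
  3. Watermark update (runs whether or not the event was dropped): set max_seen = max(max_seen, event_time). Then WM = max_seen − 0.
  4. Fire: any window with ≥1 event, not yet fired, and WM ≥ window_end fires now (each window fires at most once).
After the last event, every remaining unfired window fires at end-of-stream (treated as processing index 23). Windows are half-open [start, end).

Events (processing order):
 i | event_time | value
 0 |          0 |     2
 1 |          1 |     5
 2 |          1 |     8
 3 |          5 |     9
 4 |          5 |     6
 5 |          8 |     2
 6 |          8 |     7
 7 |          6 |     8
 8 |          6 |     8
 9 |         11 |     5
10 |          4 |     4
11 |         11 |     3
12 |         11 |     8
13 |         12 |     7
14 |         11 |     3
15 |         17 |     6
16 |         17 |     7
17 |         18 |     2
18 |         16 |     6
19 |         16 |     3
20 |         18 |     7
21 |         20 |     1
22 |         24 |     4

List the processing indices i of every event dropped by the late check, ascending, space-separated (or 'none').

10

i=0 t=0 v=2: → [0,2); WM=0
i=1 t=1 v=5: → [1,3),[0,2); WM=1
i=2 t=1 v=8: → [1,3),[0,2); WM=1
i=3 t=5 v=9: → [5,7),[4,6); WM=5; [0,2) fires=15 [1,3) fires=13
i=4 t=5 v=6: → [5,7),[4,6); WM=5
i=5 t=8 v=2: → [8,10),[7,9); WM=8; [4,6) fires=15 [5,7) fires=15
i=6 t=8 v=7: → [8,10),[7,9); WM=8
i=7 t=6 v=8: → [6,8),[5,7); WM=8; [6,8) fires=8
i=8 t=6 v=8: → [6,8),[5,7); WM=8
i=9 t=11 v=5: → [11,13),[10,12); WM=11; [7,9) fires=9 [8,10) fires=9
i=10 t=4 v=4: DROP (t<11-3); WM=11
i=11 t=11 v=3: → [11,13),[10,12); WM=11
i=12 t=11 v=8: → [11,13),[10,12); WM=11
i=13 t=12 v=7: → [12,14),[11,13); WM=12; [10,12) fires=16
i=14 t=11 v=3: → [11,13),[10,12); WM=12
i=15 t=17 v=6: → [17,19),[16,18); WM=17; [11,13) fires=26 [12,14) fires=7
i=16 t=17 v=7: → [17,19),[16,18); WM=17
i=17 t=18 v=2: → [18,20),[17,19); WM=18; [16,18) fires=13
i=18 t=16 v=6: → [16,18),[15,17); WM=18; [15,17) fires=6
i=19 t=16 v=3: → [16,18),[15,17); WM=18
i=20 t=18 v=7: → [18,20),[17,19); WM=18
i=21 t=20 v=1: → [20,22),[19,21); WM=20; [17,19) fires=22 [18,20) fires=9
i=22 t=24 v=4: → [24,26),[23,25); WM=24; [19,21) fires=1 [20,22) fires=1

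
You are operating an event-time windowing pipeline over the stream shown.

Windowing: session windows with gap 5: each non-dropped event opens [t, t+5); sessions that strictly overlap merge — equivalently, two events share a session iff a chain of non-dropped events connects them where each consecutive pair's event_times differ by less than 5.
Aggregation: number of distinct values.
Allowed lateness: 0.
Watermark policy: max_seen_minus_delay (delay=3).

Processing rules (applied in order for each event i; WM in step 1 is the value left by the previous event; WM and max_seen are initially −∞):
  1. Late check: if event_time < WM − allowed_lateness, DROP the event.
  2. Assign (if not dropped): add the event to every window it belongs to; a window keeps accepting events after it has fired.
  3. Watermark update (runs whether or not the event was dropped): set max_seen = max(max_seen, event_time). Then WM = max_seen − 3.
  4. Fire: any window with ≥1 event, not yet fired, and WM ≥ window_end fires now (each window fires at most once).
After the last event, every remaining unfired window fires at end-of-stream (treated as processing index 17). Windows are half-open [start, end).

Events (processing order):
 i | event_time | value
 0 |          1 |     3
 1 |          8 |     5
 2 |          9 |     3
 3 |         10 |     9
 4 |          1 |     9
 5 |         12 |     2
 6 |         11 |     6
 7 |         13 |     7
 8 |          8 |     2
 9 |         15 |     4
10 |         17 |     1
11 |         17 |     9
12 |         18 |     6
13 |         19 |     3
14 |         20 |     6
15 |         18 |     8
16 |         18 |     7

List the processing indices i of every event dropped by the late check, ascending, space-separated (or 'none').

4 8

i=0 t=1 v=3: → [1,6); WM=-2
i=1 t=8 v=5: → [8,13); WM=5
i=2 t=9 v=3: → [8,14); WM=6
i=3 t=10 v=9: → [8,15); WM=7
i=4 t=1 v=9: DROP (t<7-0); WM=7
i=5 t=12 v=2: → [8,17); WM=9
i=6 t=11 v=6: → [8,17); WM=9
i=7 t=13 v=7: → [8,18); WM=10
i=8 t=8 v=2: DROP (t<10-0); WM=10
i=9 t=15 v=4: → [8,20); WM=12
i=10 t=17 v=1: → [8,22); WM=14
i=11 t=17 v=9: → [8,22); WM=14
i=12 t=18 v=6: → [8,23); WM=15
i=13 t=19 v=3: → [8,24); WM=16
i=14 t=20 v=6: → [8,25); WM=17
i=15 t=18 v=8: → [8,25); WM=17
i=16 t=18 v=7: → [8,25); WM=17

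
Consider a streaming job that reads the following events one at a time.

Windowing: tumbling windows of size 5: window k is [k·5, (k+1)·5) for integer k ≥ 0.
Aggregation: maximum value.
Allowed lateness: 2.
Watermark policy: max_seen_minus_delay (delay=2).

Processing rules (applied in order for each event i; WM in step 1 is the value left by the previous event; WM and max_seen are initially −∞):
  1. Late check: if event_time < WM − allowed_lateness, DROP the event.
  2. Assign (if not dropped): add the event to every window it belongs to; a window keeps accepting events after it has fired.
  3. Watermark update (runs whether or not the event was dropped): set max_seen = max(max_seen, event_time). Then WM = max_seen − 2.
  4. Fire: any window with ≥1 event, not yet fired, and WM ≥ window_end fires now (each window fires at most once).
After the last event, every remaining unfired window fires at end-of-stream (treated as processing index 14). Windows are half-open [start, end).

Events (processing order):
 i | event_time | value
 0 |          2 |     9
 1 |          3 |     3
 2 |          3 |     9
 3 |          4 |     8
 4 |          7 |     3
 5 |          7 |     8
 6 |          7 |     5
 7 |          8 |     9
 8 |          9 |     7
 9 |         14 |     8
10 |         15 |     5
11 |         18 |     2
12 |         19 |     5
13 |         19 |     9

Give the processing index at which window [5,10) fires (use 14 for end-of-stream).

9

i=0 t=2 v=9: → [0,5); WM=0
i=1 t=3 v=3: → [0,5); WM=1
i=2 t=3 v=9: → [0,5); WM=1
i=3 t=4 v=8: → [0,5); WM=2
i=4 t=7 v=3: → [5,10); WM=5; [0,5) fires=9
i=5 t=7 v=8: → [5,10); WM=5
i=6 t=7 v=5: → [5,10); WM=5
i=7 t=8 v=9: → [5,10); WM=6
i=8 t=9 v=7: → [5,10); WM=7
i=9 t=14 v=8: → [10,15); WM=12; [5,10) fires=9
i=10 t=15 v=5: → [15,20); WM=13
i=11 t=18 v=2: → [15,20); WM=16; [10,15) fires=8
i=12 t=19 v=5: → [15,20); WM=17
i=13 t=19 v=9: → [15,20); WM=17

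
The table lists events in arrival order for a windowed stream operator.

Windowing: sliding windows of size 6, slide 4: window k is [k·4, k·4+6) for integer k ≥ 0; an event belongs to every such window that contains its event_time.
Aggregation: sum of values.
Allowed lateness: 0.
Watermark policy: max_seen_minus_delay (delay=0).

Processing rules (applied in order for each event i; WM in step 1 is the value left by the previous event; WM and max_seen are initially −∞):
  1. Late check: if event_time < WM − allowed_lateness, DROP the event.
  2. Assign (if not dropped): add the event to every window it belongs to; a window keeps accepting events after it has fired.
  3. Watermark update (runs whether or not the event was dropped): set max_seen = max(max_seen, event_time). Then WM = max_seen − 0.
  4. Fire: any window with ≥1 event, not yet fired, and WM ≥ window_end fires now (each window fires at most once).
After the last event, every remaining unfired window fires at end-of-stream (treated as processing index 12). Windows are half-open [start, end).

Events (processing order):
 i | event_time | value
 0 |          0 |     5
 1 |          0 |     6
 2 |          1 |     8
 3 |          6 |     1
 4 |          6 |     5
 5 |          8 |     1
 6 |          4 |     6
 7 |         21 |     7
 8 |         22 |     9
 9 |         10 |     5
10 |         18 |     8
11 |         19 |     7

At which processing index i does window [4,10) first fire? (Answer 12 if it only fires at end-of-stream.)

7

i=0 t=0 v=5: → [0,6); WM=0
i=1 t=0 v=6: → [0,6); WM=0
i=2 t=1 v=8: → [0,6); WM=1
i=3 t=6 v=1: → [4,10); WM=6; [0,6) fires=19
i=4 t=6 v=5: → [4,10); WM=6
i=5 t=8 v=1: → [8,14),[4,10); WM=8
i=6 t=4 v=6: DROP (t<8-0); WM=8
i=7 t=21 v=7: → [20,26),[16,22); WM=21; [4,10) fires=7 [8,14) fires=1
i=8 t=22 v=9: → [20,26); WM=22; [16,22) fires=7
i=9 t=10 v=5: DROP (t<22-0); WM=22
i=10 t=18 v=8: DROP (t<22-0); WM=22
i=11 t=19 v=7: DROP (t<22-0); WM=22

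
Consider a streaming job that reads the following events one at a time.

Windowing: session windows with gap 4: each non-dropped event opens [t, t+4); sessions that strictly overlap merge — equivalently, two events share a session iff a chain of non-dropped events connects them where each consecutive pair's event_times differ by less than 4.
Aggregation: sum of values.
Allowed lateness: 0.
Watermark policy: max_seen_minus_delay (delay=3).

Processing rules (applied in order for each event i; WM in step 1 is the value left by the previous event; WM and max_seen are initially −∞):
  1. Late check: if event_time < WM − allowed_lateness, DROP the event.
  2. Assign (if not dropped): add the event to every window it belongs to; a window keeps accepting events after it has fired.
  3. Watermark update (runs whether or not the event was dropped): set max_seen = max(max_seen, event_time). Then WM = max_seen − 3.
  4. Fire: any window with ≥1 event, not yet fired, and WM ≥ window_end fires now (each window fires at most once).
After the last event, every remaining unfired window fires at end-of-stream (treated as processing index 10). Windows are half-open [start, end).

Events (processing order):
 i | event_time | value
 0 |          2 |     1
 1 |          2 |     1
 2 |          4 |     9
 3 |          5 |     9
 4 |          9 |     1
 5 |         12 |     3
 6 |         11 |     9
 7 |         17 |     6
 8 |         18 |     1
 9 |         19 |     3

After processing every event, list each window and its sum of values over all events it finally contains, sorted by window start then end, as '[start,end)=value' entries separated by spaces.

[2,9)=20 [9,16)=13 [17,23)=10

i=0 t=2 v=1: → [2,6); WM=-1
i=1 t=2 v=1: → [2,6); WM=-1
i=2 t=4 v=9: → [2,8); WM=1
i=3 t=5 v=9: → [2,9); WM=2
i=4 t=9 v=1: → [9,13); WM=6
i=5 t=12 v=3: → [9,16); WM=9
i=6 t=11 v=9: → [9,16); WM=9
i=7 t=17 v=6: → [17,21); WM=14
i=8 t=18 v=1: → [17,22); WM=15
i=9 t=19 v=3: → [17,23); WM=16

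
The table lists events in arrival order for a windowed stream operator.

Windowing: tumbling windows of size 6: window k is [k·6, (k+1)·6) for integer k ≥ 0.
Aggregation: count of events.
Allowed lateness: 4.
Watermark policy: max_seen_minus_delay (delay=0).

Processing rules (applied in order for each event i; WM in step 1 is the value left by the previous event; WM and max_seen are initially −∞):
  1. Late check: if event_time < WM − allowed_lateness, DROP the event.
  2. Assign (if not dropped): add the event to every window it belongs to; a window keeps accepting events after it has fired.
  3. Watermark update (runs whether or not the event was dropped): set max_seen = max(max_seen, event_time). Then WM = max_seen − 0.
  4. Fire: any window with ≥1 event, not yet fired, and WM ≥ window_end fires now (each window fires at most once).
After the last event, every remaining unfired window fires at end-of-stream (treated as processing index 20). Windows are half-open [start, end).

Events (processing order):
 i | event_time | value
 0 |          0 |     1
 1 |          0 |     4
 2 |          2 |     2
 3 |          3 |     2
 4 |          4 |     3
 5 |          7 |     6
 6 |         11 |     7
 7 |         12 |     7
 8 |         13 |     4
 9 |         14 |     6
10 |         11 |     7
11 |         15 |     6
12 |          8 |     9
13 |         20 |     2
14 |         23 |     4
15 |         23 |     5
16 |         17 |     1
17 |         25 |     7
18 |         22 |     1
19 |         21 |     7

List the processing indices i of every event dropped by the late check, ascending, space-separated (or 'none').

12 16

i=0 t=0 v=1: → [0,6); WM=0
i=1 t=0 v=4: → [0,6); WM=0
i=2 t=2 v=2: → [0,6); WM=2
i=3 t=3 v=2: → [0,6); WM=3
i=4 t=4 v=3: → [0,6); WM=4
i=5 t=7 v=6: → [6,12); WM=7; [0,6) fires=5
i=6 t=11 v=7: → [6,12); WM=11
i=7 t=12 v=7: → [12,18); WM=12; [6,12) fires=2
i=8 t=13 v=4: → [12,18); WM=13
i=9 t=14 v=6: → [12,18); WM=14
i=10 t=11 v=7: → [6,12); WM=14
i=11 t=15 v=6: → [12,18); WM=15
i=12 t=8 v=9: DROP (t<15-4); WM=15
i=13 t=20 v=2: → [18,24); WM=20; [12,18) fires=4
i=14 t=23 v=4: → [18,24); WM=23
i=15 t=23 v=5: → [18,24); WM=23
i=16 t=17 v=1: DROP (t<23-4); WM=23
i=17 t=25 v=7: → [24,30); WM=25; [18,24) fires=3
i=18 t=22 v=1: → [18,24); WM=25
i=19 t=21 v=7: → [18,24); WM=25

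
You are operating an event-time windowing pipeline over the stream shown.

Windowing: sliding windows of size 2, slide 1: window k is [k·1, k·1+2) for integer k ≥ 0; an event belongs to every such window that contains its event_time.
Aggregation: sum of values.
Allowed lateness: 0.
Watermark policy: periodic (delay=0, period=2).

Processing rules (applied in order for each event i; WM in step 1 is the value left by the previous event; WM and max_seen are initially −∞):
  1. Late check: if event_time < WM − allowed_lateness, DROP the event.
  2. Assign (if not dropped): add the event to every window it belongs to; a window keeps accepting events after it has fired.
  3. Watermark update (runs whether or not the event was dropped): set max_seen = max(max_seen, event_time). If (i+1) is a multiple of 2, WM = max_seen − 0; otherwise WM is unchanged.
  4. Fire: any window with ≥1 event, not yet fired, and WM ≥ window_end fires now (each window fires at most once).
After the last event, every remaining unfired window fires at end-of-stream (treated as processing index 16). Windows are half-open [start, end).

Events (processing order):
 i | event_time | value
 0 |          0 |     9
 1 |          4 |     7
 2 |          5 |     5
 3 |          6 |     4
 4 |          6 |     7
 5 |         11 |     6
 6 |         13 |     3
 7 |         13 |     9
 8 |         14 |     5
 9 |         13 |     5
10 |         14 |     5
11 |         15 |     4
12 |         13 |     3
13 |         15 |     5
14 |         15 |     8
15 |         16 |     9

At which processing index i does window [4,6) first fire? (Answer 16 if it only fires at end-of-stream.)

3

i=0 t=0 v=9: → [0,2); WM=−∞
i=1 t=4 v=7: → [4,6),[3,5); WM=4; [0,2) fires=9
i=2 t=5 v=5: → [5,7),[4,6); WM=4
i=3 t=6 v=4: → [6,8),[5,7); WM=6; [3,5) fires=7 [4,6) fires=12
i=4 t=6 v=7: → [6,8),[5,7); WM=6
i=5 t=11 v=6: → [11,13),[10,12); WM=11; [5,7) fires=16 [6,8) fires=11
i=6 t=13 v=3: → [13,15),[12,14); WM=11
i=7 t=13 v=9: → [13,15),[12,14); WM=13; [10,12) fires=6 [11,13) fires=6
i=8 t=14 v=5: → [14,16),[13,15); WM=13
i=9 t=13 v=5: → [13,15),[12,14); WM=14; [12,14) fires=17
i=10 t=14 v=5: → [14,16),[13,15); WM=14
i=11 t=15 v=4: → [15,17),[14,16); WM=15; [13,15) fires=27
i=12 t=13 v=3: DROP (t<15-0); WM=15
i=13 t=15 v=5: → [15,17),[14,16); WM=15
i=14 t=15 v=8: → [15,17),[14,16); WM=15
i=15 t=16 v=9: → [16,18),[15,17); WM=16; [14,16) fires=27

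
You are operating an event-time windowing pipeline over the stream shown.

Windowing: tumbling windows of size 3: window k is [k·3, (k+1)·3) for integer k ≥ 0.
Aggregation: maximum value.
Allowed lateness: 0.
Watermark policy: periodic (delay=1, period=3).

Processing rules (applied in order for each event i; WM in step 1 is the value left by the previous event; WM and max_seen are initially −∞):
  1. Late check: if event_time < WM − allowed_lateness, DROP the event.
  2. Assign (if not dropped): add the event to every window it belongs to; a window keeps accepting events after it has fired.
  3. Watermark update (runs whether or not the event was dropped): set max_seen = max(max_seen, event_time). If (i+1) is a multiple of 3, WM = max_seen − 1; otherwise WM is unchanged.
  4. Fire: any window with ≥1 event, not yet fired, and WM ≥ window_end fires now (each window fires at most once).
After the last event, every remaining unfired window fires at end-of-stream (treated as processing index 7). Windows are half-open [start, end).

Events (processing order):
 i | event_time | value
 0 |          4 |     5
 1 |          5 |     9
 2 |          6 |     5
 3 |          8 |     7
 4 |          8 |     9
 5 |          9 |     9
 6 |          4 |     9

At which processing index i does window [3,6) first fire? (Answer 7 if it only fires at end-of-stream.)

i=0 t=4 v=5: → [3,6); WM=−∞
i=1 t=5 v=9: → [3,6); WM=−∞
i=2 t=6 v=5: → [6,9); WM=5
i=3 t=8 v=7: → [6,9); WM=5
i=4 t=8 v=9: → [6,9); WM=5
i=5 t=9 v=9: → [9,12); WM=8; [3,6) fires=9
i=6 t=4 v=9: DROP (t<8-0); WM=8

5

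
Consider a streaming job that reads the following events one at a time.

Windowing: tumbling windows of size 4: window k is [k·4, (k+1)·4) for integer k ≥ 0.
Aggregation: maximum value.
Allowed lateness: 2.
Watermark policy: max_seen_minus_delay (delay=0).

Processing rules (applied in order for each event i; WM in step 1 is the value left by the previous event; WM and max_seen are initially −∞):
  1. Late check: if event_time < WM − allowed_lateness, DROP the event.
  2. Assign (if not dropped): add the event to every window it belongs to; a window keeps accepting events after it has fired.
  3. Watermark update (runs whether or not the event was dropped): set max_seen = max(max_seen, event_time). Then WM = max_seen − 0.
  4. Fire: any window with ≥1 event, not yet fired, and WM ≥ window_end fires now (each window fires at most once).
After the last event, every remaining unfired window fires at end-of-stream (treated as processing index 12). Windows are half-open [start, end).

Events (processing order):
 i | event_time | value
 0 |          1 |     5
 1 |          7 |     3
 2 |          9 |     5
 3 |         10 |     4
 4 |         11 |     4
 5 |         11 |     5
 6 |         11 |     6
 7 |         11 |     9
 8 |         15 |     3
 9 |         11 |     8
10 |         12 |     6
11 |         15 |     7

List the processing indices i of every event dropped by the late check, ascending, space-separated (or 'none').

9 10

i=0 t=1 v=5: → [0,4); WM=1
i=1 t=7 v=3: → [4,8); WM=7; [0,4) fires=5
i=2 t=9 v=5: → [8,12); WM=9; [4,8) fires=3
i=3 t=10 v=4: → [8,12); WM=10
i=4 t=11 v=4: → [8,12); WM=11
i=5 t=11 v=5: → [8,12); WM=11
i=6 t=11 v=6: → [8,12); WM=11
i=7 t=11 v=9: → [8,12); WM=11
i=8 t=15 v=3: → [12,16); WM=15; [8,12) fires=9
i=9 t=11 v=8: DROP (t<15-2); WM=15
i=10 t=12 v=6: DROP (t<15-2); WM=15
i=11 t=15 v=7: → [12,16); WM=15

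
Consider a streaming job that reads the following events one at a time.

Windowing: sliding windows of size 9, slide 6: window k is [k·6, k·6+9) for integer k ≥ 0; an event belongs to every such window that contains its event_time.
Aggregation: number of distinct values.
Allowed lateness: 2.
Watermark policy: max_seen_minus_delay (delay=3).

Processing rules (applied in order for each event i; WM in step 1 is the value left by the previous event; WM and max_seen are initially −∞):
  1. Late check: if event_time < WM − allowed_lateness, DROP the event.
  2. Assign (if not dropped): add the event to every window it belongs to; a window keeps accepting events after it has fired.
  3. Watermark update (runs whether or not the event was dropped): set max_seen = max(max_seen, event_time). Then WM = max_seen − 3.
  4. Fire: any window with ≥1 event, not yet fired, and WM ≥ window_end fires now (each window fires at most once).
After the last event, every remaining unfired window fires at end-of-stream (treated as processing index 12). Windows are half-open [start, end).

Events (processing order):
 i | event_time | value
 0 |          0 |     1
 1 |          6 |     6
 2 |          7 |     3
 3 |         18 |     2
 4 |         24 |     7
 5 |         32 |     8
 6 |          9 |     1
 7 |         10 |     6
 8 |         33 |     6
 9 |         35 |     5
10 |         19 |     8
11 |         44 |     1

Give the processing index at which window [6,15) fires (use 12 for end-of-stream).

3

i=0 t=0 v=1: → [0,9); WM=-3
i=1 t=6 v=6: → [6,15),[0,9); WM=3
i=2 t=7 v=3: → [6,15),[0,9); WM=4
i=3 t=18 v=2: → [18,27),[12,21); WM=15; [0,9) fires=3 [6,15) fires=2
i=4 t=24 v=7: → [24,33),[18,27); WM=21; [12,21) fires=1
i=5 t=32 v=8: → [30,39),[24,33); WM=29; [18,27) fires=2
i=6 t=9 v=1: DROP (t<29-2); WM=29
i=7 t=10 v=6: DROP (t<29-2); WM=29
i=8 t=33 v=6: → [30,39); WM=30
i=9 t=35 v=5: → [30,39); WM=32
i=10 t=19 v=8: DROP (t<32-2); WM=32
i=11 t=44 v=1: → [42,51),[36,45); WM=41; [24,33) fires=2 [30,39) fires=3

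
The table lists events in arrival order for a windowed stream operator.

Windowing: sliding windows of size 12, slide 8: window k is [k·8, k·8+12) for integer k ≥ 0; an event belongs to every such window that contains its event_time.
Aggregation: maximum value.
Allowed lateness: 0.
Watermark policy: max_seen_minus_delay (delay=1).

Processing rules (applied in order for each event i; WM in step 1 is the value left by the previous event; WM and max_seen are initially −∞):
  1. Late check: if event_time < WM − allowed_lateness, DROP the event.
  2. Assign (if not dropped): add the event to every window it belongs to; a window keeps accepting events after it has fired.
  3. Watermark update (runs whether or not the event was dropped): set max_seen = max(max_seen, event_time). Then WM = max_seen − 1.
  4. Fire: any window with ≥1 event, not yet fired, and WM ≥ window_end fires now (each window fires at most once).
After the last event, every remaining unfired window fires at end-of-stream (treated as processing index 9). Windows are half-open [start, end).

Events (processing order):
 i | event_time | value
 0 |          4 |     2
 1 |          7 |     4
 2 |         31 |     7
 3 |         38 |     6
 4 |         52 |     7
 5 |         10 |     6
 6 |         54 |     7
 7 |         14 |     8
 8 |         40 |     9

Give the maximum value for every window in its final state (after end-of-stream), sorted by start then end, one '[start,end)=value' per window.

i=0 t=4 v=2: → [0,12); WM=3
i=1 t=7 v=4: → [0,12); WM=6
i=2 t=31 v=7: → [24,36); WM=30; [0,12) fires=4
i=3 t=38 v=6: → [32,44); WM=37; [24,36) fires=7
i=4 t=52 v=7: → [48,60); WM=51; [32,44) fires=6
i=5 t=10 v=6: DROP (t<51-0); WM=51
i=6 t=54 v=7: → [48,60); WM=53
i=7 t=14 v=8: DROP (t<53-0); WM=53
i=8 t=40 v=9: DROP (t<53-0); WM=53

[0,12)=4 [24,36)=7 [32,44)=6 [48,60)=7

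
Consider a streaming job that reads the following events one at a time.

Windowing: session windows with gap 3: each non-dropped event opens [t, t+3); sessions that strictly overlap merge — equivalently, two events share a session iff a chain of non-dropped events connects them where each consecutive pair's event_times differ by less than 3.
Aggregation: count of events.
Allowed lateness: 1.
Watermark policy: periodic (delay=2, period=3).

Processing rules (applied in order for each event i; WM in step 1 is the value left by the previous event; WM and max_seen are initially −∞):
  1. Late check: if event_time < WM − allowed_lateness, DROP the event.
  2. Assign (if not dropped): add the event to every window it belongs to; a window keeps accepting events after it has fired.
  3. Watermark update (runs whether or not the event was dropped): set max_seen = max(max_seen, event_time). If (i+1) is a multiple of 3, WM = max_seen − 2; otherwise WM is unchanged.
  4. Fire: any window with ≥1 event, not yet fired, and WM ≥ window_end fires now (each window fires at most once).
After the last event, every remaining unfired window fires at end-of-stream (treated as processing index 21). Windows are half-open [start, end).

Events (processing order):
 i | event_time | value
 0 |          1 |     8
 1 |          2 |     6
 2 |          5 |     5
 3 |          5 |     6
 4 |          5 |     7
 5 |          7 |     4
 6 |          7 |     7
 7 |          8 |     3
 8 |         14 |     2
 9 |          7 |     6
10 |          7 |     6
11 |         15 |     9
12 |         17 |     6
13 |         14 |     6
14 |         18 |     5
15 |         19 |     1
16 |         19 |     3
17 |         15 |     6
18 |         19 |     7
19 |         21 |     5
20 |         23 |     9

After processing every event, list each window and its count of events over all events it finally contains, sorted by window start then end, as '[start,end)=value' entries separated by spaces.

[1,5)=2 [5,11)=6 [14,26)=11

i=0 t=1 v=8: → [1,4); WM=−∞
i=1 t=2 v=6: → [1,5); WM=−∞
i=2 t=5 v=5: → [5,8); WM=3
i=3 t=5 v=6: → [5,8); WM=3
i=4 t=5 v=7: → [5,8); WM=3
i=5 t=7 v=4: → [5,10); WM=5
i=6 t=7 v=7: → [5,10); WM=5
i=7 t=8 v=3: → [5,11); WM=5
i=8 t=14 v=2: → [14,17); WM=12
i=9 t=7 v=6: DROP (t<12-1); WM=12
i=10 t=7 v=6: DROP (t<12-1); WM=12
i=11 t=15 v=9: → [14,18); WM=13
i=12 t=17 v=6: → [14,20); WM=13
i=13 t=14 v=6: → [14,20); WM=13
i=14 t=18 v=5: → [14,21); WM=16
i=15 t=19 v=1: → [14,22); WM=16
i=16 t=19 v=3: → [14,22); WM=16
i=17 t=15 v=6: → [14,22); WM=17
i=18 t=19 v=7: → [14,22); WM=17
i=19 t=21 v=5: → [14,24); WM=17
i=20 t=23 v=9: → [14,26); WM=21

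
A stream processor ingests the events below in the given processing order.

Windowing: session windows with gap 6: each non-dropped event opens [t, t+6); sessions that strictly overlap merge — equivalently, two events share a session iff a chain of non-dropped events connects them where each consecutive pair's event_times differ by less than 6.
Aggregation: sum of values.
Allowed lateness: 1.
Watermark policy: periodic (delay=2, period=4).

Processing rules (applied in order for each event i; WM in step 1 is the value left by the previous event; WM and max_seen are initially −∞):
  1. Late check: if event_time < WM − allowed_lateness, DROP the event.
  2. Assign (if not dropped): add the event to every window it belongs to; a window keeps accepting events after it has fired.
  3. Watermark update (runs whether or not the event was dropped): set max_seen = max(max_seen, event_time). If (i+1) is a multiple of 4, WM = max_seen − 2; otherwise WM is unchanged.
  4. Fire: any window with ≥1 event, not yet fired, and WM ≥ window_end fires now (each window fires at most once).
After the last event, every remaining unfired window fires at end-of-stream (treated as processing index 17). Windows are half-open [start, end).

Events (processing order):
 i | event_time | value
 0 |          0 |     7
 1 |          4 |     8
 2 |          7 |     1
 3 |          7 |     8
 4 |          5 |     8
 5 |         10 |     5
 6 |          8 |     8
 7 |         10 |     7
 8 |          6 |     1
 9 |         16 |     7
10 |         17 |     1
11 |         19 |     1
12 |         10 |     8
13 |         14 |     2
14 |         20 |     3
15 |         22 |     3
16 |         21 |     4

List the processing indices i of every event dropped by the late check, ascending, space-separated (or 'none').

i=0 t=0 v=7: → [0,6); WM=−∞
i=1 t=4 v=8: → [0,10); WM=−∞
i=2 t=7 v=1: → [0,13); WM=−∞
i=3 t=7 v=8: → [0,13); WM=5
i=4 t=5 v=8: → [0,13); WM=5
i=5 t=10 v=5: → [0,16); WM=5
i=6 t=8 v=8: → [0,16); WM=5
i=7 t=10 v=7: → [0,16); WM=8
i=8 t=6 v=1: DROP (t<8-1); WM=8
i=9 t=16 v=7: → [16,22); WM=8
i=10 t=17 v=1: → [16,23); WM=8
i=11 t=19 v=1: → [16,25); WM=17
i=12 t=10 v=8: DROP (t<17-1); WM=17
i=13 t=14 v=2: DROP (t<17-1); WM=17
i=14 t=20 v=3: → [16,26); WM=17
i=15 t=22 v=3: → [16,28); WM=20
i=16 t=21 v=4: → [16,28); WM=20

8 12 13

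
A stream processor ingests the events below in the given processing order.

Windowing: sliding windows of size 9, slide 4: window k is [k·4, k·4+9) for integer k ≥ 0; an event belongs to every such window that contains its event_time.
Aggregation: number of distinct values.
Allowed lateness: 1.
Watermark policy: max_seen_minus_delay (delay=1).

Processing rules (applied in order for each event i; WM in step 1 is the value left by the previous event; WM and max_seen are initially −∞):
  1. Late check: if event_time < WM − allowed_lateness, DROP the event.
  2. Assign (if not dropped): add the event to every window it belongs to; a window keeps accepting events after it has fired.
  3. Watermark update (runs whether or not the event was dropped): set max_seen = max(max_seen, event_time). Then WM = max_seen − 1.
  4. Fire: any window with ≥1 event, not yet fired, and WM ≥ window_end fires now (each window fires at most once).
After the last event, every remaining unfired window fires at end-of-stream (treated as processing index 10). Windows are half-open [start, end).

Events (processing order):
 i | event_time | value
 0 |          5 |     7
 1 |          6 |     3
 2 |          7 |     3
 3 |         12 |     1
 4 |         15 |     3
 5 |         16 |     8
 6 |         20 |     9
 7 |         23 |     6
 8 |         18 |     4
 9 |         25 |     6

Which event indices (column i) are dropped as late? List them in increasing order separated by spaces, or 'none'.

i=0 t=5 v=7: → [4,13),[0,9); WM=4
i=1 t=6 v=3: → [4,13),[0,9); WM=5
i=2 t=7 v=3: → [4,13),[0,9); WM=6
i=3 t=12 v=1: → [12,21),[8,17),[4,13); WM=11; [0,9) fires=2
i=4 t=15 v=3: → [12,21),[8,17); WM=14; [4,13) fires=3
i=5 t=16 v=8: → [16,25),[12,21),[8,17); WM=15
i=6 t=20 v=9: → [20,29),[16,25),[12,21); WM=19; [8,17) fires=3
i=7 t=23 v=6: → [20,29),[16,25); WM=22; [12,21) fires=4
i=8 t=18 v=4: DROP (t<22-1); WM=22
i=9 t=25 v=6: → [24,33),[20,29); WM=24

8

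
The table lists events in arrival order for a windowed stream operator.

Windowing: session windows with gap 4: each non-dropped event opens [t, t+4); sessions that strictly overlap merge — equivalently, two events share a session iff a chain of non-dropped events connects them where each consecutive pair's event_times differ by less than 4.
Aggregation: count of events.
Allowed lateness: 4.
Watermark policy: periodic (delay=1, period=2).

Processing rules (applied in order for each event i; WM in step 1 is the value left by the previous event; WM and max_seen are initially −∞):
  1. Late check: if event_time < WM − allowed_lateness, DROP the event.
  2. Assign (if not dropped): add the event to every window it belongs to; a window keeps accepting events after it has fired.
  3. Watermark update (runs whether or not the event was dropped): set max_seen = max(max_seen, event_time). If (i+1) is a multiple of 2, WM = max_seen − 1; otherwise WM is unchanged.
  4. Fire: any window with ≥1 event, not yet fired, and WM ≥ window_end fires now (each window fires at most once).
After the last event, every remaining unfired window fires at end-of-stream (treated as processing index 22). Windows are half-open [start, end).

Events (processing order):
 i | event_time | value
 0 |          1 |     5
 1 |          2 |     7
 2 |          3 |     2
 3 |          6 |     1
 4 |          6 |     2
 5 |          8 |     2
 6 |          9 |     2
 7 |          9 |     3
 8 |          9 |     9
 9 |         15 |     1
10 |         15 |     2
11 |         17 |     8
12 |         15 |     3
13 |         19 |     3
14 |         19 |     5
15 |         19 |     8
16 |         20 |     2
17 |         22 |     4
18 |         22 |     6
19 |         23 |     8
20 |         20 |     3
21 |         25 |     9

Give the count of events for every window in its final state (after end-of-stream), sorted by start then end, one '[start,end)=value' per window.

i=0 t=1 v=5: → [1,5); WM=−∞
i=1 t=2 v=7: → [1,6); WM=1
i=2 t=3 v=2: → [1,7); WM=1
i=3 t=6 v=1: → [1,10); WM=5
i=4 t=6 v=2: → [1,10); WM=5
i=5 t=8 v=2: → [1,12); WM=7
i=6 t=9 v=2: → [1,13); WM=7
i=7 t=9 v=3: → [1,13); WM=8
i=8 t=9 v=9: → [1,13); WM=8
i=9 t=15 v=1: → [15,19); WM=14
i=10 t=15 v=2: → [15,19); WM=14
i=11 t=17 v=8: → [15,21); WM=16
i=12 t=15 v=3: → [15,21); WM=16
i=13 t=19 v=3: → [15,23); WM=18
i=14 t=19 v=5: → [15,23); WM=18
i=15 t=19 v=8: → [15,23); WM=18
i=16 t=20 v=2: → [15,24); WM=18
i=17 t=22 v=4: → [15,26); WM=21
i=18 t=22 v=6: → [15,26); WM=21
i=19 t=23 v=8: → [15,27); WM=22
i=20 t=20 v=3: → [15,27); WM=22
i=21 t=25 v=9: → [15,29); WM=24

[1,13)=9 [15,29)=13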